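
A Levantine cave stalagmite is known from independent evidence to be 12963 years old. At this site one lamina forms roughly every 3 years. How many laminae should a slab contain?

One lamina every 3 years means 12963 / 3 = 4321 laminae.
So 4321 laminae should be present.

4321 laminae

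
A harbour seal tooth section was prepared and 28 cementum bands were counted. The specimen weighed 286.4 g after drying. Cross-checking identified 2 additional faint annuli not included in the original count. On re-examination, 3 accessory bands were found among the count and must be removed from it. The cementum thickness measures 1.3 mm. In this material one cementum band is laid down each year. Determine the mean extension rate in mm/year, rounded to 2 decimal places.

Adjusted count: 28 − 3 + 2 = 27 cementum bands.
Extension rate ≈ 1.3 / 27 = 0.05 mm/year.

0.05 mm/year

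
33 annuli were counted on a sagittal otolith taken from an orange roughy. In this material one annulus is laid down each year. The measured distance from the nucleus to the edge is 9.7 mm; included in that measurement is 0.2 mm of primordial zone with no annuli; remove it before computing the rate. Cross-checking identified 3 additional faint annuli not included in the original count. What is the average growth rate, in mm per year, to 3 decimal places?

0.264 mm per year

Correcting the raw count gives 33 + 3 = 36 true annuli.
The growth record spans 9.7 − 0.2 = 9.5 mm.
9.5 mm over 36 years gives 9.5 / 36 ≈ 0.264 mm per year.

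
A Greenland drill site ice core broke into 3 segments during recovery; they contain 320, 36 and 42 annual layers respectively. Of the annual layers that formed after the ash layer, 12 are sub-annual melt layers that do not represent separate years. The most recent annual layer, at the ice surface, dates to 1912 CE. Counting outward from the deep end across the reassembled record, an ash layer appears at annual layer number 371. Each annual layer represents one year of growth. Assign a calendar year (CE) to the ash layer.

1897 CE

Total annual layers = 320 + 36 + 42 = 398.
Between annual layer 371 and the ice surface there are 398 − 371 = 27 annual layers.
Excluding 12 false annual layers: 27 − 12 = 15.
The annual layer at the ice surface is 1912 CE, so the ash layer dates to 1912 − 15 = 1897 CE.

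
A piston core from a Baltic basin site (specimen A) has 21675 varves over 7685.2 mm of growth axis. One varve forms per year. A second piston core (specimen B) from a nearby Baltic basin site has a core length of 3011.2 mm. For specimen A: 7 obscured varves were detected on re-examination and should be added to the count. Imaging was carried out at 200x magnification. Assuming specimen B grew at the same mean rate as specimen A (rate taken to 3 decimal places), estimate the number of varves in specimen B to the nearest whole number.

Specimen A: after corrections the count is 21675 + 7 = 21682 varves.
A: Mean rate = 7685.2 mm / 21682 years ≈ 0.354 mm per year.
B spans 3011.2 / 0.354 = 8506.21 years ≈ 8506 varves.

8506 varves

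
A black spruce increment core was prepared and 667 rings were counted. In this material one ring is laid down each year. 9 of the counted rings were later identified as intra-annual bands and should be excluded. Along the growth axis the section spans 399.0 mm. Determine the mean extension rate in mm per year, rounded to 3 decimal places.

0.606 mm per year

Adjusted count: 667 − 9 = 658 rings.
Mean rate = 399.0 mm / 658 years ≈ 0.606 mm per year.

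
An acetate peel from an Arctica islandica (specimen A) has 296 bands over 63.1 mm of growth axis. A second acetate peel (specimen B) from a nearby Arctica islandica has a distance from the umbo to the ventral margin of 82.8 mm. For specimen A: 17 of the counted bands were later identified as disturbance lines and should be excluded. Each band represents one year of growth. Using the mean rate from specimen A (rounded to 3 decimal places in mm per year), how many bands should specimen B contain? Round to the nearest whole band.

Specimen A: true band count = 296 − 17 = 279.
A: Mean rate = 63.1 mm / 279 years ≈ 0.226 mm/yr.
B spans 82.8 / 0.226 = 366.37 years ≈ 366 bands.

366 bands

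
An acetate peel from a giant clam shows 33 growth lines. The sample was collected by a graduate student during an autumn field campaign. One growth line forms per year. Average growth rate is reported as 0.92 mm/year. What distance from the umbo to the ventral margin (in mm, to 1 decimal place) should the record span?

30.4 mm

33 years of growth are recorded.
33 years at 0.92 mm/year gives 0.92 × 33 = 30.4 mm.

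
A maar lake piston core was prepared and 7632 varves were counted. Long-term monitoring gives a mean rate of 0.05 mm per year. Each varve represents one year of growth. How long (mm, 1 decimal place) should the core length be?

7632 years of growth are recorded.
7632 years at 0.05 mm/year gives 0.05 × 7632 = 381.6 mm.

381.6 mm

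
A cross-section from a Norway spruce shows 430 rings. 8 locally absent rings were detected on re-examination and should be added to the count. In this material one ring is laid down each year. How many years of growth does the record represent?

438 yr

Correcting the raw count gives 430 + 8 = 438 true rings.
With a one-to-one ring periodicity this is 438 years.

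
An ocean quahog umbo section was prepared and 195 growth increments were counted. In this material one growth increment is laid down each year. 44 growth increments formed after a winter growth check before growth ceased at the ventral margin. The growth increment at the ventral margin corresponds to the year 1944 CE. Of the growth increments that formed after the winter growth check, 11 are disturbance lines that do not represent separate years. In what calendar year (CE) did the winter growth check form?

1911 CE

There are 44 growth increments younger than the winter growth check.
Excluding 11 false growth increments: 44 − 11 = 33.
Counting back 33 years from 1944 CE places the winter growth check in 1944 − 33 = 1911 CE.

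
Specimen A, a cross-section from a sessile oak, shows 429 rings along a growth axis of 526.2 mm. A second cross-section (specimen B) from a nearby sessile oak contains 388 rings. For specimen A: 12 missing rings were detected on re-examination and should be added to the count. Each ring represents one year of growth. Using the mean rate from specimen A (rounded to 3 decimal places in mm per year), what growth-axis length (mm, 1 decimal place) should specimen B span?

462.9 mm

Specimen A: adjusted count: 429 + 12 = 441 rings.
A: Mean rate = 526.2 mm / 441 years ≈ 1.193 mm per year.
B's length ≈ 1.193 × 388 = 462.9 mm.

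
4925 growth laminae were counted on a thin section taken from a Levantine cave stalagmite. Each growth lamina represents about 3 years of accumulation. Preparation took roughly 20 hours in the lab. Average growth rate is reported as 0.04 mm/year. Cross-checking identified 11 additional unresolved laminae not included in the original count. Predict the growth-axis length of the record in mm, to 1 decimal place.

After corrections the count is 4925 + 11 = 4936 growth laminae.
At 3 years per growth lamina, 4936 × 3 = 14808 years.
Length ≈ 0.04 × 14808 = 592.3 mm.

592.3 mm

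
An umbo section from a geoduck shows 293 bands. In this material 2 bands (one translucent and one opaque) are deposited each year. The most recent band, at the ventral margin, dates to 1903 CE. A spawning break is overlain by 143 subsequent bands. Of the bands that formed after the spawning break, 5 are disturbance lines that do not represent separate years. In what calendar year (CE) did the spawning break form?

143 bands post-date the spawning break.
Removing the 5 false bands leaves 143 − 5 = 138 true bands beyond the spawning break.
138 bands at 2 per year is 138 / 2 = 69 years.
Counting back 69 years from 1903 CE places the spawning break in 1903 − 69 = 1834 CE.

1834 CE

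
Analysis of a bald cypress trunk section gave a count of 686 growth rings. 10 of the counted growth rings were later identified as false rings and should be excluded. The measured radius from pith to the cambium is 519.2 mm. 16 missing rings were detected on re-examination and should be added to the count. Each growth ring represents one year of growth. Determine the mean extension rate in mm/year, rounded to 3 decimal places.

0.750 mm/year

True growth ring count = 686 − 10 + 16 = 692.
519.2 mm over 692 years gives 519.2 / 692 ≈ 0.750 mm/year.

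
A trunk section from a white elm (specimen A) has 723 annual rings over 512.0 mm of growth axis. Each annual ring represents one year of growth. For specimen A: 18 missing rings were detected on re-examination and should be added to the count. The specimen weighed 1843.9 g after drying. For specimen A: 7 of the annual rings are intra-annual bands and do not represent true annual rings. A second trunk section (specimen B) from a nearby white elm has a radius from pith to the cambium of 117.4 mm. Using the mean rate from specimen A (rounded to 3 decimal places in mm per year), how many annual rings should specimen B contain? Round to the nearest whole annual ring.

Specimen A: true annual ring count = 723 − 7 + 18 = 734.
A: Mean rate = 512.0 mm / 734 years ≈ 0.698 mm/yr.
B spans 117.4 / 0.698 = 168.19 years ≈ 168 annual rings.

168 annual rings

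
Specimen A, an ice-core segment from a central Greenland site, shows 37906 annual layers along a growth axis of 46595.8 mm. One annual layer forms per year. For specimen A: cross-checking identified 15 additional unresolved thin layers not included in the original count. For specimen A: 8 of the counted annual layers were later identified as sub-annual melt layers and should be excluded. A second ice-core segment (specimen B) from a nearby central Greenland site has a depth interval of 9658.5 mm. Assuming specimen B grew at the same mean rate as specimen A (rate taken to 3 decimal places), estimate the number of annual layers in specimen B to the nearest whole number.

Specimen A: adjusted count: 37906 − 8 + 15 = 37913 annual layers.
A: Extension rate ≈ 46595.8 / 37913 = 1.229 mm per year.
For B, 9658.5 / 1.229 = 7858.83 years ≈ 7859 annual layers.

7859 annual layers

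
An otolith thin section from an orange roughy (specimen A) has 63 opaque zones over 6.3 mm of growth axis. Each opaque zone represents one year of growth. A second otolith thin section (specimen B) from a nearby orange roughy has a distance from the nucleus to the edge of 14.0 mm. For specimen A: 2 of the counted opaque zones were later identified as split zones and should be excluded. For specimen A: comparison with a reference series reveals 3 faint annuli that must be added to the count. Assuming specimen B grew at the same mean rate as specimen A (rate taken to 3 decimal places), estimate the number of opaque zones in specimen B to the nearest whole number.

143 opaque zones

Specimen A: correcting the raw count gives 63 − 2 + 3 = 64 true opaque zones.
A: Extension rate ≈ 6.3 / 64 = 0.098 mm/yr.
For B, 14.0 / 0.098 = 142.86 years ≈ 143 opaque zones.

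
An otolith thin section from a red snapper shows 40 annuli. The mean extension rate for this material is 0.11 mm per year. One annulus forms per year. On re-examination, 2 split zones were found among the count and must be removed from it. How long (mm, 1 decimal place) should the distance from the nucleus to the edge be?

After corrections the count is 40 − 2 = 38 annuli.
Predicted length = 0.11 mm/year × 38 years = 4.2 mm.

4.2 mm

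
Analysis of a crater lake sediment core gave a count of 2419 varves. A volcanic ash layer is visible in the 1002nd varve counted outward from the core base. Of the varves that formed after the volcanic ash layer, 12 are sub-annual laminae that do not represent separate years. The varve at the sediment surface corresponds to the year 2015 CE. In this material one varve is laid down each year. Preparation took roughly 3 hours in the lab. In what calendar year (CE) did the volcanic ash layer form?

The volcanic ash layer sits at varve 1002 from the core base, so 2419 − 1002 = 1417 varves formed after it.
Excluding 12 false varves: 1417 − 12 = 1405.
2015 − 1405 = 610 CE.

610 CE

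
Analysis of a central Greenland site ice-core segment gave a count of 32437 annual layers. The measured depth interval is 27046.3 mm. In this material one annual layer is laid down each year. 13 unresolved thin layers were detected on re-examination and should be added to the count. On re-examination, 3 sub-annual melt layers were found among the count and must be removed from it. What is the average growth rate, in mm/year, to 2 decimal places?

0.83 mm/year

True annual layer count = 32437 − 3 + 13 = 32447.
27046.3 mm over 32447 years gives 27046.3 / 32447 ≈ 0.83 mm/year.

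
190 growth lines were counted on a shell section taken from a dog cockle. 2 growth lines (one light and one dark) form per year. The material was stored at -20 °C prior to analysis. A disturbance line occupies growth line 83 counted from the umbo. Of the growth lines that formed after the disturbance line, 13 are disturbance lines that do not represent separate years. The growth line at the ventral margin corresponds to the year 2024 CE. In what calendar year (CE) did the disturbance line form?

1977 CE

Between growth line 83 and the ventral margin there are 190 − 83 = 107 growth lines.
Removing the 13 false growth lines leaves 107 − 13 = 94 true growth lines beyond the disturbance line.
With 2 growth lines per year, 94 / 2 = 47 years.
Counting back 47 years from 2024 CE places the disturbance line in 2024 − 47 = 1977 CE.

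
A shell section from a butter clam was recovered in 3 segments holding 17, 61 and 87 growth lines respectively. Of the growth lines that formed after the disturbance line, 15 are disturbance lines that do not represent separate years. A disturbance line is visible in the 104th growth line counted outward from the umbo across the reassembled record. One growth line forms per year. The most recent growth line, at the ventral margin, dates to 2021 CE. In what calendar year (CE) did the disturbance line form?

1975 CE

Total growth lines = 17 + 61 + 87 = 165.
165 − 104 = 61 growth lines lie beyond the disturbance line toward the ventral margin.
Excluding 15 false growth lines: 61 − 15 = 46.
Counting back 46 years from 2021 CE places the disturbance line in 2021 − 46 = 1975 CE.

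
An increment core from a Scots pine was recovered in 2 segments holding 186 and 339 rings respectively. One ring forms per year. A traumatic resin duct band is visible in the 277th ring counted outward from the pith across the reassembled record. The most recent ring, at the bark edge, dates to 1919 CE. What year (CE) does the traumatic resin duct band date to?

1671 CE

Total rings = 186 + 339 = 525.
525 − 277 = 248 rings lie beyond the traumatic resin duct band toward the bark edge.
1919 − 248 = 1671 CE.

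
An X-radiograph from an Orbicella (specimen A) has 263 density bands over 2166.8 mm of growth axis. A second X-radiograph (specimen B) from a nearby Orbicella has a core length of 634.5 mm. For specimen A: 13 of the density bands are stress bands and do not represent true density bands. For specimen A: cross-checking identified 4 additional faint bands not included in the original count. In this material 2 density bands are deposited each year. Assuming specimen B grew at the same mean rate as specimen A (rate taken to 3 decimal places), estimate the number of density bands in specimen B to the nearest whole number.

Specimen A: correcting the raw count gives 263 − 13 + 4 = 254 true density bands.
Specimen A: with 2 density bands per year, 254 / 2 = 127 years.
A: Extension rate ≈ 2166.8 / 127 = 17.061 mm/year.
B spans 634.5 / 17.061 = 37.19 years; at 2 density bands per year that is 37.19 × 2 ≈ 74 density bands.

74 density bands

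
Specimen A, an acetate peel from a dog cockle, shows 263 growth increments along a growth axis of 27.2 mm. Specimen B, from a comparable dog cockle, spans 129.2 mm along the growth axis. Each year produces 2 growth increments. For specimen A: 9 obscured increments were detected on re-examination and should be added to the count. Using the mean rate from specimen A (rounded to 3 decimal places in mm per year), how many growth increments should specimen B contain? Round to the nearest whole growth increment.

1292 growth increments

Specimen A: true growth increment count = 263 + 9 = 272.
Specimen A: dividing by 2 growth increments per year: 272 / 2 = 136 years.
A: Extension rate ≈ 27.2 / 136 = 0.200 mm/yr.
B spans 129.2 / 0.200 = 646.00 years; at 2 growth increments per year that is 646.00 × 2 ≈ 1292 growth increments.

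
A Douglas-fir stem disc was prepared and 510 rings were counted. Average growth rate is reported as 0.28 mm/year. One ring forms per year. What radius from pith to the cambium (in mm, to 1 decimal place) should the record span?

142.8 mm

The record spans 510 years at 0.28 mm per year.
510 years at 0.28 mm/year gives 0.28 × 510 = 142.8 mm.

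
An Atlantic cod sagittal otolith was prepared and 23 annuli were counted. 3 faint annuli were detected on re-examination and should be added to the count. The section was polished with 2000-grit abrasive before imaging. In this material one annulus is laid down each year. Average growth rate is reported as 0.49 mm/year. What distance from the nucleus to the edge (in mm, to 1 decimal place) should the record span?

12.7 mm

True annulus count = 23 + 3 = 26.
26 years at 0.49 mm/year gives 0.49 × 26 = 12.7 mm.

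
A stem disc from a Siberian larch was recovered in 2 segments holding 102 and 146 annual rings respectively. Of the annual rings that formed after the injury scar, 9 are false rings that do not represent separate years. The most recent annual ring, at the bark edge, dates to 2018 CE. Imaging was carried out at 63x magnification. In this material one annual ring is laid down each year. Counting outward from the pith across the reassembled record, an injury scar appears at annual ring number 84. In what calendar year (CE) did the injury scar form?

Total annual rings = 102 + 146 = 248.
248 − 84 = 164 annual rings lie beyond the injury scar toward the bark edge.
Excluding 9 false annual rings: 164 − 9 = 155.
2018 − 155 = 1863 CE.

1863 CE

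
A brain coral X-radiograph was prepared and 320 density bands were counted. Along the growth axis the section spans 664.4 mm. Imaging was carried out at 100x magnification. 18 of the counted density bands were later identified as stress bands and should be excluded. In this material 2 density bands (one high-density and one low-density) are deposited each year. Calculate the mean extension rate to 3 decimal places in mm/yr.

True density band count = 320 − 18 = 302.
302 density bands at 2 per year is 302 / 2 = 151 years.
Mean rate = 664.4 mm / 151 years ≈ 4.400 mm/yr.

4.400 mm/yr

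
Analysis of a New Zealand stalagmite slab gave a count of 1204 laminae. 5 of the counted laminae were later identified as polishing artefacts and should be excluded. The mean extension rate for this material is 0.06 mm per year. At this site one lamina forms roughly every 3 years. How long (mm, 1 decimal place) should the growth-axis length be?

Correcting the raw count gives 1204 − 5 = 1199 true laminae.
Multiplying by 3 years per lamina: 1199 × 3 = 3597 years.
3597 years at 0.06 mm/year gives 0.06 × 3597 = 215.8 mm.

215.8 mm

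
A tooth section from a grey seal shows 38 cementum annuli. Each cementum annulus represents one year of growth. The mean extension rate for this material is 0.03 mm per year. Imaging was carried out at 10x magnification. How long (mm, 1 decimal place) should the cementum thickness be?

38 years of growth are recorded.
Length ≈ 0.03 × 38 = 1.1 mm.

1.1 mm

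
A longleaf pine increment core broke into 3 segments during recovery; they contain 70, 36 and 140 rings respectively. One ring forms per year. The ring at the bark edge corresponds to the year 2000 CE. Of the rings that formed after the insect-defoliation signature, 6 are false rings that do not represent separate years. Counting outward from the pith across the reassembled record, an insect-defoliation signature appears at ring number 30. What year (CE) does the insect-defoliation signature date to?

Total rings = 70 + 36 + 140 = 246.
246 − 30 = 216 rings lie beyond the insect-defoliation signature toward the bark edge.
Excluding 6 false rings: 216 − 6 = 210.
The ring at the bark edge is 2000 CE, so the insect-defoliation signature dates to 2000 − 210 = 1790 CE.

1790 CE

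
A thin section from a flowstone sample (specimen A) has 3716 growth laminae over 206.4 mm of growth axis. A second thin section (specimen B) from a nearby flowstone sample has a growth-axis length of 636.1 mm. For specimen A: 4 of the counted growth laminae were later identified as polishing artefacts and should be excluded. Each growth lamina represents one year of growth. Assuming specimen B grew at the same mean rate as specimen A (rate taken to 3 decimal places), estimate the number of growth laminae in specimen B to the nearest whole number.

11359 growth laminae

Specimen A: after corrections the count is 3716 − 4 = 3712 growth laminae.
A: Extension rate ≈ 206.4 / 3712 = 0.056 mm/yr.
For B, 636.1 / 0.056 = 11358.93 years ≈ 11359 growth laminae.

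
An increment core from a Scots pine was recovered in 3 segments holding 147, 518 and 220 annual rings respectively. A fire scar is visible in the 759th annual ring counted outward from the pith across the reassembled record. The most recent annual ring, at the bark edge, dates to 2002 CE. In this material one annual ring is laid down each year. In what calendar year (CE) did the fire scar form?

1876 CE

Total annual rings = 147 + 518 + 220 = 885.
Between annual ring 759 and the bark edge there are 885 − 759 = 126 annual rings.
The annual ring at the bark edge is 2002 CE, so the fire scar dates to 2002 − 126 = 1876 CE.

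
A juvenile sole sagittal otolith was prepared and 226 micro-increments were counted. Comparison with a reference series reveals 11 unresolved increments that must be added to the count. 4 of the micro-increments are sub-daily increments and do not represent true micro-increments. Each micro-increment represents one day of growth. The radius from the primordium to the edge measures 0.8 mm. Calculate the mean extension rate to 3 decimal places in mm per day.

0.003 mm per day

Adjusted count: 226 − 4 + 11 = 233 micro-increments.
Mean rate = 0.8 mm / 233 days ≈ 0.003 mm per day.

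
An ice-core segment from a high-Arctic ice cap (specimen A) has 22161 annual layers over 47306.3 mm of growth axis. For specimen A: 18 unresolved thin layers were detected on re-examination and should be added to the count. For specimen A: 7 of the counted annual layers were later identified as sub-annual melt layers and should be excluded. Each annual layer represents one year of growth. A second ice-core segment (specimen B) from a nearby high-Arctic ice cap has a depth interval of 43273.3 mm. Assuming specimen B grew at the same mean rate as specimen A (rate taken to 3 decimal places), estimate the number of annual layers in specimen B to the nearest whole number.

Specimen A: after corrections the count is 22161 − 7 + 18 = 22172 annual layers.
A: Extension rate ≈ 47306.3 / 22172 = 2.134 mm per year.
For B, 43273.3 / 2.134 = 20278.02 years ≈ 20278 annual layers.

20278 annual layers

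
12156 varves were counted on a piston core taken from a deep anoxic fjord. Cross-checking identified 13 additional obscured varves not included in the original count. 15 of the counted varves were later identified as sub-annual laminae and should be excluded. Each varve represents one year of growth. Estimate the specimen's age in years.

12154 yr

True varve count = 12156 − 15 + 13 = 12154.
At one varve per year, that is 12154 years.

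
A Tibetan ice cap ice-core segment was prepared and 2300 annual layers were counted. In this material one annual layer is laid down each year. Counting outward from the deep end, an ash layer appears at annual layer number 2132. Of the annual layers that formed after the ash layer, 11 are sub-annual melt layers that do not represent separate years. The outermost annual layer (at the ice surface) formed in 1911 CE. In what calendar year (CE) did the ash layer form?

The ash layer sits at annual layer 2132 from the deep end, so 2300 − 2132 = 168 annual layers formed after it.
Removing the 11 false annual layers leaves 168 − 11 = 157 true annual layers beyond the ash layer.
1911 − 157 = 1754 CE.

1754 CE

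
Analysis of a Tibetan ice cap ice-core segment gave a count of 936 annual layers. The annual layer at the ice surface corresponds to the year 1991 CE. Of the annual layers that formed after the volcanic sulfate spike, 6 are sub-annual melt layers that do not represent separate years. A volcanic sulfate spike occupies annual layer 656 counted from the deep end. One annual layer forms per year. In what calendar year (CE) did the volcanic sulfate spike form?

1717 CE

The volcanic sulfate spike sits at annual layer 656 from the deep end, so 936 − 656 = 280 annual layers formed after it.
Removing the 6 false annual layers leaves 280 − 6 = 274 true annual layers beyond the volcanic sulfate spike.
Counting back 274 years from 1991 CE places the volcanic sulfate spike in 1991 − 274 = 1717 CE.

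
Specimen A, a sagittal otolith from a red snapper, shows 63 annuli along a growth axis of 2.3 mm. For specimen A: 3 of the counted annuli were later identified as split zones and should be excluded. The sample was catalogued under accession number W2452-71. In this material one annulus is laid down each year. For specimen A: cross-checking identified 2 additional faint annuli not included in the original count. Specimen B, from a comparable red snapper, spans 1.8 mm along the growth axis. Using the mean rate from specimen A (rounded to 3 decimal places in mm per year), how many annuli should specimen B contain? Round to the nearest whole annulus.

49 annuli

Specimen A: adjusted count: 63 − 3 + 2 = 62 annuli.
A: Extension rate ≈ 2.3 / 62 = 0.037 mm per year.
For B, 1.8 / 0.037 = 48.65 years ≈ 49 annuli.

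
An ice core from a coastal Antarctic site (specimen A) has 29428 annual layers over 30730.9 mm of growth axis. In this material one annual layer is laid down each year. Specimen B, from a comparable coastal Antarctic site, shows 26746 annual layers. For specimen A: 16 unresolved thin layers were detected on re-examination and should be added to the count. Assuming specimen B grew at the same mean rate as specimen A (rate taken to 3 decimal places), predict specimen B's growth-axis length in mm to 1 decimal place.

27922.8 mm

Specimen A: correcting the raw count gives 29428 + 16 = 29444 true annual layers.
A: 30730.9 mm over 29444 years gives 30730.9 / 29444 ≈ 1.044 mm/year.
B's length ≈ 1.044 × 26746 = 27922.8 mm.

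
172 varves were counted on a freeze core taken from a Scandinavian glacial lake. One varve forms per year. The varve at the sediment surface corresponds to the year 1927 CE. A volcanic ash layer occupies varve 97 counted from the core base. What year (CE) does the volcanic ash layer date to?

1852 CE

Between varve 97 and the sediment surface there are 172 − 97 = 75 varves.
Counting back 75 years from 1927 CE places the volcanic ash layer in 1927 − 75 = 1852 CE.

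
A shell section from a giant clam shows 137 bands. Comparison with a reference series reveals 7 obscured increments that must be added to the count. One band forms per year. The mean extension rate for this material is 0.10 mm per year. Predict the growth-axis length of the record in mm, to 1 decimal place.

14.4 mm

After corrections the count is 137 + 7 = 144 bands.
144 years at 0.10 mm/year gives 0.10 × 144 = 14.4 mm.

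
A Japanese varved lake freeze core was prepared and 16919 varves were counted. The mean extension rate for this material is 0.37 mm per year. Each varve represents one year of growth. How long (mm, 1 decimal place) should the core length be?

The record spans 16919 years at 0.37 mm per year.
Predicted length = 0.37 mm/year × 16919 years = 6260.0 mm.

6260.0 mm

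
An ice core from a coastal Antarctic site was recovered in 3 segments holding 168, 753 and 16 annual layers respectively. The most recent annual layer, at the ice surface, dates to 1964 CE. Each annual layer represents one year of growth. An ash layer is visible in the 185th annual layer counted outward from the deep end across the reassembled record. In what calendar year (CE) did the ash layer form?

1212 CE

Total annual layers = 168 + 753 + 16 = 937.
The ash layer sits at annual layer 185 from the deep end, so 937 − 185 = 752 annual layers formed after it.
Counting back 752 years from 1964 CE places the ash layer in 1964 − 752 = 1212 CE.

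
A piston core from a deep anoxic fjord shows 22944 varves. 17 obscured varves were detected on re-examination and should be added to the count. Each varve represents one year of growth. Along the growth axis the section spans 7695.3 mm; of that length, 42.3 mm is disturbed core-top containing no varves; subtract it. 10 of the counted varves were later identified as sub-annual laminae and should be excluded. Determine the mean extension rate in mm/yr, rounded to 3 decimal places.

0.333 mm/yr

Adjusted count: 22944 − 10 + 17 = 22951 varves.
The growth record spans 7695.3 − 42.3 = 7653.0 mm.
Mean rate = 7653.0 mm / 22951 years ≈ 0.333 mm/yr.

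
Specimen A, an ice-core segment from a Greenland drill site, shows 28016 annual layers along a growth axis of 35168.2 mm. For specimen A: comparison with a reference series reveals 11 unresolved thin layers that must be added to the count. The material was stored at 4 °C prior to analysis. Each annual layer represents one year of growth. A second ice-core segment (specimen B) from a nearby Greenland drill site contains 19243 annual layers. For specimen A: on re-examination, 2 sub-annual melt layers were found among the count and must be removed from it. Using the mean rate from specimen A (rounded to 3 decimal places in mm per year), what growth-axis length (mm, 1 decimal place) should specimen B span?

24150.0 mm

Specimen A: after corrections the count is 28016 − 2 + 11 = 28025 annual layers.
A: Extension rate ≈ 35168.2 / 28025 = 1.255 mm per year.
For B, 1.255 mm/year × 19243 years = 24150.0 mm.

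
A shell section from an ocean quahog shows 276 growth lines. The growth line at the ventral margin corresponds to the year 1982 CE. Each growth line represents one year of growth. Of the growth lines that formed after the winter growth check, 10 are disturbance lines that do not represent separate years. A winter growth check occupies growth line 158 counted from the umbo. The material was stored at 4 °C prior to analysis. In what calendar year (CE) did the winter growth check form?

1874 CE

The winter growth check sits at growth line 158 from the umbo, so 276 − 158 = 118 growth lines formed after it.
118 − 10 false = 108 true growth lines after the winter growth check.
Counting back 108 years from 1982 CE places the winter growth check in 1982 − 108 = 1874 CE.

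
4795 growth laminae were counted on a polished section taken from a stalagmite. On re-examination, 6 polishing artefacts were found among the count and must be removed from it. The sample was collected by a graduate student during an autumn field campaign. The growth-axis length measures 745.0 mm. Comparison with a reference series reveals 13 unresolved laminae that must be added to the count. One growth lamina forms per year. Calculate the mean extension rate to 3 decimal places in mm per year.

Correcting the raw count gives 4795 − 6 + 13 = 4802 true growth laminae.
745.0 mm over 4802 years gives 745.0 / 4802 ≈ 0.155 mm per year.

0.155 mm per year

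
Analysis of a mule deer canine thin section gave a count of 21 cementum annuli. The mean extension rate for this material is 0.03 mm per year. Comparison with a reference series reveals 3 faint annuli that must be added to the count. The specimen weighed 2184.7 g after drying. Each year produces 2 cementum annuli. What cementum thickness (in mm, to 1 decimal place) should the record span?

Correcting the raw count gives 21 + 3 = 24 true cementum annuli.
24 cementum annuli at 2 per year is 24 / 2 = 12 years.
12 years at 0.03 mm/year gives 0.03 × 12 = 0.4 mm.

0.4 mm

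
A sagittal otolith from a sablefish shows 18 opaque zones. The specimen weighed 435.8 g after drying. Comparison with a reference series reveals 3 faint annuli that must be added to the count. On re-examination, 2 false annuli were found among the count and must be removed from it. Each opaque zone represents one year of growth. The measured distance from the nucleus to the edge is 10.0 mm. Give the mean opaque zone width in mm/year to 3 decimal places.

After corrections the count is 18 − 2 + 3 = 19 opaque zones.
10.0 mm over 19 years gives 10.0 / 19 ≈ 0.526 mm/year.

0.526 mm/year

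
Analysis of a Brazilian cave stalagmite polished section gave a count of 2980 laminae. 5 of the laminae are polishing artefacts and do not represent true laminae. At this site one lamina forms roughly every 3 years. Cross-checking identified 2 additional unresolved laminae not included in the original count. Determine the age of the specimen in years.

Correcting the raw count gives 2980 − 5 + 2 = 2977 true laminae.
At 3 years per lamina, 2977 × 3 = 8931 years.

8931 yr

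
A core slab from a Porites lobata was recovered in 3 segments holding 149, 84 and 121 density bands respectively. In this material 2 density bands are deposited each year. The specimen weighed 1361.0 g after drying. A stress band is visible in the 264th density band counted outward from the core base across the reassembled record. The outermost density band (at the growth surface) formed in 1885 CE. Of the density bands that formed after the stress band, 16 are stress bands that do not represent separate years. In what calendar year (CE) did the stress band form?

Total density bands = 149 + 84 + 121 = 354.
Between density band 264 and the growth surface there are 354 − 264 = 90 density bands.
Excluding 16 false density bands: 90 − 16 = 74.
With 2 density bands per year, 74 / 2 = 37 years.
The density band at the growth surface is 1885 CE, so the stress band dates to 1885 − 37 = 1848 CE.

1848 CE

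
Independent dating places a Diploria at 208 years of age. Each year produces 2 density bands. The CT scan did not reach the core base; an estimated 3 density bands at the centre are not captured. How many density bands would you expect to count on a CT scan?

413 density bands

With 2 density bands per year, 208 years would produce 208 × 2 = 416 density bands.
416 − 3 missed = 413 density bands expected in the prepared section.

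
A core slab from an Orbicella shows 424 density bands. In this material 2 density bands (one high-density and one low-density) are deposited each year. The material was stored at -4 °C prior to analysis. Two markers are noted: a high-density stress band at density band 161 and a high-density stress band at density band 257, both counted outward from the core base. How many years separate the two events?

48 yr

Separation: 257 − 161 = 96 density bands.
With 2 density bands per year, 96 / 2 = 48 years.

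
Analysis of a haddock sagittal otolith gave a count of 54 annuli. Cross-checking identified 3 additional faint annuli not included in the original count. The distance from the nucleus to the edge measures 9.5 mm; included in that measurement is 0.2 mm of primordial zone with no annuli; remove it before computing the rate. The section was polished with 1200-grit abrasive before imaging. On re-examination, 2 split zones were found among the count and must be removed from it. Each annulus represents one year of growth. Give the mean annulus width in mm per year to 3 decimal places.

0.169 mm per year

Adjusted count: 54 − 2 + 3 = 55 annuli.
Net length = 9.5 − 0.2 = 9.3 mm.
9.3 mm over 55 years gives 9.3 / 55 ≈ 0.169 mm per year.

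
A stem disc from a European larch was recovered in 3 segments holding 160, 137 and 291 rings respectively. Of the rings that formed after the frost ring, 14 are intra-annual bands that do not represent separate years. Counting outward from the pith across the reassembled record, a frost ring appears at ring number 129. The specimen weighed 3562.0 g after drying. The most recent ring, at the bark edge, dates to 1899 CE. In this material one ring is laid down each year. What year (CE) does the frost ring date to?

Total rings = 160 + 137 + 291 = 588.
Between ring 129 and the bark edge there are 588 − 129 = 459 rings.
459 − 14 false = 445 true rings after the frost ring.
Counting back 445 years from 1899 CE places the frost ring in 1899 − 445 = 1454 CE.

1454 CE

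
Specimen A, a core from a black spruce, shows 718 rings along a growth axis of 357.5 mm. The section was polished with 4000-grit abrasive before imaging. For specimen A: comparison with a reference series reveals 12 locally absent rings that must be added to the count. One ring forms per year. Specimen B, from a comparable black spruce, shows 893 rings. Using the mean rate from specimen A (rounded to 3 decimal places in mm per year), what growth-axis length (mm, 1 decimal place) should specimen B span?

Specimen A: adjusted count: 718 + 12 = 730 rings.
A: Extension rate ≈ 357.5 / 730 = 0.490 mm per year.
B's length ≈ 0.490 × 893 = 437.6 mm.

437.6 mm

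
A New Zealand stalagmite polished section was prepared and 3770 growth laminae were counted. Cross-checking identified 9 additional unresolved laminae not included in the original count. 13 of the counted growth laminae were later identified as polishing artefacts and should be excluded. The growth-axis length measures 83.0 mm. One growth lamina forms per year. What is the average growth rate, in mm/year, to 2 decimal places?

0.02 mm/year

Correcting the raw count gives 3770 − 13 + 9 = 3766 true growth laminae.
83.0 mm over 3766 years gives 83.0 / 3766 ≈ 0.02 mm/year.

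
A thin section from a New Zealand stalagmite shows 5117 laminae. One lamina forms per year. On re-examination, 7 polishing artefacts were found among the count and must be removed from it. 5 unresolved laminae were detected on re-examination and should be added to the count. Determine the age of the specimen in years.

5115 years

Correcting the raw count gives 5117 − 7 + 5 = 5115 true laminae.
With a one-to-one lamina periodicity this is 5115 years.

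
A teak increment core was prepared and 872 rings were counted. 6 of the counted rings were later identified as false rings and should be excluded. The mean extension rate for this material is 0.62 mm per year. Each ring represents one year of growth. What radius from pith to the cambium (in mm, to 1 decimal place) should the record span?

536.9 mm

True ring count = 872 − 6 = 866.
866 years at 0.62 mm/year gives 0.62 × 866 = 536.9 mm.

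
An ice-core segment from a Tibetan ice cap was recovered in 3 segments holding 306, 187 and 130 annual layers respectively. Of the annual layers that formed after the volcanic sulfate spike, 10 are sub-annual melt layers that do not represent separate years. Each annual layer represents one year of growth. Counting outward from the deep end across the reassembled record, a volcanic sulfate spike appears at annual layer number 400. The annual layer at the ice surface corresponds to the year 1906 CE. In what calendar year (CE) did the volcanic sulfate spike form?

Total annual layers = 306 + 187 + 130 = 623.
623 − 400 = 223 annual layers lie beyond the volcanic sulfate spike toward the ice surface.
Excluding 10 false annual layers: 223 − 10 = 213.
Counting back 213 years from 1906 CE places the volcanic sulfate spike in 1906 − 213 = 1693 CE.

1693 CE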